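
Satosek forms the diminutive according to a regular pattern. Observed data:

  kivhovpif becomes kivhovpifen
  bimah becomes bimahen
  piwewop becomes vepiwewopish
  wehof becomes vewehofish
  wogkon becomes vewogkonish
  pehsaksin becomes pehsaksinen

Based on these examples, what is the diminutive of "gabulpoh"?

wogkon and pehsaksin both end in -n yet inflect differently (vewogkonish, pehsaksinen), so the final letter is not what conditions the rule; the last vowel is.
"gabulpoh" has last vowel 'o'. The stems whose last vowel is 'o' (piwewop → vepiwewopish, wehof → vewehofish, wogkon → vewogkonish) add ve- … -ish around the stem.
So gabulpoh → vegabulpohish.

vegabulpohish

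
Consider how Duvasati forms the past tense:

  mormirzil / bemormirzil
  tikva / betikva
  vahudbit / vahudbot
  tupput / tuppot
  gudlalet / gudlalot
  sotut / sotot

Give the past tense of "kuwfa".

"kuwfa" ends in -a. The one such stem in the data (tikva → betikva) adds the prefix be-, so the same rule applies.
The other pattern: stems ending in -t change the last vowel to 'o'.
So kuwfa → bekuwfa.

bekuwfa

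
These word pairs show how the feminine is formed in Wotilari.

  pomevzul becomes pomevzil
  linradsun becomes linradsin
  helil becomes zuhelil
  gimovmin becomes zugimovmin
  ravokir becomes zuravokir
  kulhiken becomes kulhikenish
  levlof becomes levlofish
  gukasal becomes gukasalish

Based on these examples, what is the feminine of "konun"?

konin

pomevzul and helil both end in -l yet inflect differently (pomevzil, zuhelil), so the final letter is not what conditions the rule; the last vowel is.
"konun" has last vowel 'u'. The stems whose last vowel is 'u' (pomevzul → pomevzil, linradsun → linradsin) change the last vowel to 'i'.
The other patterns: stems whose last vowel is 'i' add the prefix zu-; stems whose last vowel is 'a', 'e' or 'o' add -ish.
So konun → konin.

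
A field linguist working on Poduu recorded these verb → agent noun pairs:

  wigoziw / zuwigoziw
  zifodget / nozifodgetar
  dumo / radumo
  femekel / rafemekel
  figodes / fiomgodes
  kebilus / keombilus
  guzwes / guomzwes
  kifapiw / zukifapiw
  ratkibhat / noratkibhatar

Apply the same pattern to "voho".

zifodget and guzwes both have last vowel 'e' yet inflect differently (nozifodgetar, guomzwes), so the last vowel is not what conditions the rule; the final letter is.
"voho" ends in -o. The one such stem in the data (dumo → radumo) adds the prefix ra-, so the same rule applies.
So voho → ravoho.

ravoho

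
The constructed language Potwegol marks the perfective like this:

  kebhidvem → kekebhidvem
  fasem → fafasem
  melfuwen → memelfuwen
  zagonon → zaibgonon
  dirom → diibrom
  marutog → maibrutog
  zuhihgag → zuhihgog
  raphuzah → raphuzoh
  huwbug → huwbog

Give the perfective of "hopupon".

hoibpupon

melfuwen and zagonon both end in -n yet inflect differently (memelfuwen, zaibgonon), so the final letter is not what conditions the rule; the last vowel is.
"hopupon" has last vowel 'o'. The stems whose last vowel is 'o' (zagonon → zaibgonon, dirom → diibrom, marutog → maibrutog) insert -ib- after the first vowel.
The other patterns: stems whose last vowel is 'e' repeat the first consonant+vowel as a prefix; stems whose last vowel is 'a' or 'u' change the last vowel to 'o'.
So hopupon → hoibpupon.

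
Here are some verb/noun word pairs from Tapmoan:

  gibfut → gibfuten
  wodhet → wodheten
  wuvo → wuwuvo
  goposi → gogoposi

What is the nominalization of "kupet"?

kupeten

wodhet and wuvo both begin with w- yet inflect differently (wodheten, wuwuvo), so the first letter is not what conditions the rule; whether the stem ends in a vowel or a consonant is.
"kupet" ends in a consonant. The stems ending in a consonant (gibfut → gibfuten, wodhet → wodheten) add -en.
The other pattern: stems ending in a vowel repeat the first consonant+vowel as a prefix.
So kupet → kupeten.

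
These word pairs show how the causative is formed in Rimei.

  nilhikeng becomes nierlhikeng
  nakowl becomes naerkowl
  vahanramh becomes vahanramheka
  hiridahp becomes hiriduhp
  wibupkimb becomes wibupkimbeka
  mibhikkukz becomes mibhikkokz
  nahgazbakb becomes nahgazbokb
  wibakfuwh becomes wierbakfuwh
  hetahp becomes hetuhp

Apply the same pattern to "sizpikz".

sizpokz

nahgazbakb and wibupkimb both end in -b yet inflect differently (nahgazbokb, wibupkimbeka), so the final letter is not what conditions the rule; the second-to-last letter is.
"sizpikz" has second-to-last letter 'k'. The stems whose second-to-last letter is 'k' (nahgazbakb → nahgazbokb, mibhikkukz → mibhikkokz) change the last vowel to 'o'.
The other patterns: stems whose second-to-last letter is 'm' add -eka; stems whose second-to-last letter is 'h' change the last vowel to 'u'; stems whose second-to-last letter is 'n' or 'w' insert -er- after the first vowel.
So sizpikz → sizpokz.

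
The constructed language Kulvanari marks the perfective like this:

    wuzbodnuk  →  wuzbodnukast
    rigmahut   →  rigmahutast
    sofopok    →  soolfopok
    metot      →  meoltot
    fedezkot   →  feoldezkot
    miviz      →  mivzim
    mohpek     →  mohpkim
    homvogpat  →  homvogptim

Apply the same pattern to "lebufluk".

wuzbodnuk and sofopok both end in -k yet inflect differently (wuzbodnukast, soolfopok), so the final letter is not what conditions the rule; the last vowel is.
"lebufluk" has last vowel 'u'. The stems whose last vowel is 'u' (wuzbodnuk → wuzbodnukast, rigmahut → rigmahutast) add -ast.
The other patterns: stems whose last vowel is 'o' insert -ol- after the first vowel; stems whose last vowel is 'a', 'e' or 'i' delete the last vowel and add -im.
So lebufluk → lebuflukast.

lebuflukast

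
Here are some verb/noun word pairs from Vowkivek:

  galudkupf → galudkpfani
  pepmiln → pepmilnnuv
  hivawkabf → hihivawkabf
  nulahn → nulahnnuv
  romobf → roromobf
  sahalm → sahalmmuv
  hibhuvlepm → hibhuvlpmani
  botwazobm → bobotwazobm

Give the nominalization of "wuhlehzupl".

wuhlehzplani

hibhuvlepm and botwazobm both end in -m yet inflect differently (hibhuvlpmani, bobotwazobm), so the final letter is not what conditions the rule; the second-to-last letter is.
"wuhlehzupl" has second-to-last letter 'p'. The stems whose second-to-last letter is 'p' (galudkupf → galudkpfani, hibhuvlepm → hibhuvlpmani) delete the last vowel and add -ani.
The other patterns: stems whose second-to-last letter is 'b' repeat the first consonant+vowel as a prefix; stems whose second-to-last letter is 'h' or 'l' double the final consonant and add -uv.
So wuhlehzupl → wuhlehzplani.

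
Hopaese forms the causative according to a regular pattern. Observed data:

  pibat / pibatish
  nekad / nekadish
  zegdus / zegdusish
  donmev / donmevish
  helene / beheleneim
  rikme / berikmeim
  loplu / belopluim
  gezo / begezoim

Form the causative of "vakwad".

donmev and helene both have last vowel 'e' yet inflect differently (donmevish, beheleneim), so the last vowel is not what conditions the rule; whether the stem ends in a vowel or a consonant is.
"vakwad" ends in a consonant. The stems ending in a consonant (pibat → pibatish, nekad → nekadish, zegdus → zegdusish) add -ish.
The other pattern: stems ending in a vowel add be- … -im around the stem.
So vakwad → vakwadish.

vakwadish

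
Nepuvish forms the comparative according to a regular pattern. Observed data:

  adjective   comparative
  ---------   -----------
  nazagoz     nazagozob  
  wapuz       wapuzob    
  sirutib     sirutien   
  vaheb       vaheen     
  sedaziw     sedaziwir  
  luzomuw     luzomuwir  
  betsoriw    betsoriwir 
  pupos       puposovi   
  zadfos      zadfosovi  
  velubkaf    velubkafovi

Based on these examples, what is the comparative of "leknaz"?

sirutib and sedaziw both have last vowel 'i' yet inflect differently (sirutien, sedaziwir), so the last vowel is not what conditions the rule; the final letter is.
"leknaz" ends in -z. The stems ending in -z (nazagoz → nazagozob, wapuz → wapuzob) add -ob.
So leknaz → leknazob.

leknazob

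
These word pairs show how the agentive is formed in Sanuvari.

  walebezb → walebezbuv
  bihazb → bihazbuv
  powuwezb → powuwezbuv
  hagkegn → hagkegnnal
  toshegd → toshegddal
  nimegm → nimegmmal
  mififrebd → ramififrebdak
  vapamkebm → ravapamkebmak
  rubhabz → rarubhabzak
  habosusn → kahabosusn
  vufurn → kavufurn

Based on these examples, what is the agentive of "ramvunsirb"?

karamvunsirb

toshegd and mififrebd both end in -d yet inflect differently (toshegddal, ramififrebdak), so the final letter is not what conditions the rule; the second-to-last letter is.
"ramvunsirb" has second-to-last letter 'r'. The one such stem in the data (vufurn → kavufurn) adds the prefix ka-, so the same rule applies.
So ramvunsirb → karamvunsirb.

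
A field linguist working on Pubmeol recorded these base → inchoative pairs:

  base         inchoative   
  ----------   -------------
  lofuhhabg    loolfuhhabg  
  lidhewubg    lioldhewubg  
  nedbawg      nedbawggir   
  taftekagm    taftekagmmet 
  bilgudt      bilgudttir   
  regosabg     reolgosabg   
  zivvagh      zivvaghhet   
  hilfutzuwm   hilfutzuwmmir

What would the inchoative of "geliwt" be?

geliwttir

lidhewubg and nedbawg both end in -g yet inflect differently (lioldhewubg, nedbawggir), so the final letter is not what conditions the rule; the second-to-last letter is.
"geliwt" has second-to-last letter 'w'. The stems whose second-to-last letter is 'w' (nedbawg → nedbawggir, hilfutzuwm → hilfutzuwmmir) double the final consonant and add -ir.
The other patterns: stems whose second-to-last letter is 'b' insert -ol- after the first vowel; stems whose second-to-last letter is 'g' double the final consonant and add -et.
So geliwt → geliwttir.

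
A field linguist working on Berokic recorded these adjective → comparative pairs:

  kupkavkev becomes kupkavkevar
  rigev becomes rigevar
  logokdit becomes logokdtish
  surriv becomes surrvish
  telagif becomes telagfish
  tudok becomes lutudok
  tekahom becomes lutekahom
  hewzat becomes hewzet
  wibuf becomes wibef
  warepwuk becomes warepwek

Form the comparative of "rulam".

rulem

kupkavkev and surriv both end in -v yet inflect differently (kupkavkevar, surrvish), so the final letter is not what conditions the rule; the last vowel is.
"rulam" has last vowel 'a'. The one such stem in the data (hewzat → hewzet) changes the last vowel to 'e' (as do wibuf, warepwuk), so the same rule applies.
So rulam → rulem.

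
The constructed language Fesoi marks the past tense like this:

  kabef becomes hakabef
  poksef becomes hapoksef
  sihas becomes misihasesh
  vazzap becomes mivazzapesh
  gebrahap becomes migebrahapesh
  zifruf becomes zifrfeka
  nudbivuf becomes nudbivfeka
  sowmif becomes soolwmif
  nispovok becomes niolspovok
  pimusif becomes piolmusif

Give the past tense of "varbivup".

"varbivup" has last vowel 'u'. The stems whose last vowel is 'u' (zifruf → zifrfeka, nudbivuf → nudbivfeka) delete the last vowel and add -eka.
The other patterns: stems whose last vowel is 'e' add the prefix ha-; stems whose last vowel is 'a' add mi- … -esh around the stem; stems whose last vowel is 'i' or 'o' insert -ol- after the first vowel.
So varbivup → varbivpeka.

varbivpeka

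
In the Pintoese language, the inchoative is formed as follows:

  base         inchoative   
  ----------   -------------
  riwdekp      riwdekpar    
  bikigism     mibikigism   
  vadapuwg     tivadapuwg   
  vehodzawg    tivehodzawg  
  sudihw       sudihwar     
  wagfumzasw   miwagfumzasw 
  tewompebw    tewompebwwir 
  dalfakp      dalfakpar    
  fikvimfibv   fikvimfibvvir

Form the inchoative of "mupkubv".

"mupkubv" has second-to-last letter 'b'. The stems whose second-to-last letter is 'b' (tewompebw → tewompebwwir, fikvimfibv → fikvimfibvvir) double the final consonant and add -ir.
So mupkubv → mupkubvvir.

mupkubvvir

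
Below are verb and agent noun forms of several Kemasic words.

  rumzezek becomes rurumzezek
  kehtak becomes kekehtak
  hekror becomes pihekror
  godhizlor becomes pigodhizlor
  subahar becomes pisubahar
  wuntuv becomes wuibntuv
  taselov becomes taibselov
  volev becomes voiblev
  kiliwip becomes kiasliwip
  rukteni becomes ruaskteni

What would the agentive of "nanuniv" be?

naibnuniv

kehtak and subahar both have last vowel 'a' yet inflect differently (kekehtak, pisubahar), so the last vowel is not what conditions the rule; the final letter is.
"nanuniv" ends in -v. The stems ending in -v (wuntuv → wuibntuv, taselov → taibselov, volev → voiblev) insert -ib- after the first vowel.
So nanuniv → naibnuniv.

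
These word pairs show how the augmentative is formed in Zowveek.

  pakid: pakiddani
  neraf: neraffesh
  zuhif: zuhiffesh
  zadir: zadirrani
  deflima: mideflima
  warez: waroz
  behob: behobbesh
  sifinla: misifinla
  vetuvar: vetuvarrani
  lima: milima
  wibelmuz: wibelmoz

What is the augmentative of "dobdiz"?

vetuvar and deflima both have last vowel 'a' yet inflect differently (vetuvarrani, mideflima), so the last vowel is not what conditions the rule; the final letter is.
"dobdiz" ends in -z. The stems ending in -z (warez → waroz, wibelmuz → wibelmoz) change the last vowel to 'o'.
The other patterns: stems ending in -d or -r double the final consonant and add -ani; stems ending in -a add the prefix mi-; stems ending in -b or -f double the final consonant and add -esh.
So dobdiz → dobdoz.

dobdoz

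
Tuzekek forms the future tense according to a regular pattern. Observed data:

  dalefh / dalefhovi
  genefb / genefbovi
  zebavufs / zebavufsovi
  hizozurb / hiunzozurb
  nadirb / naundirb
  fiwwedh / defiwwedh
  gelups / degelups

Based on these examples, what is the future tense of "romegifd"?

romegifdovi

genefb and hizozurb both end in -b yet inflect differently (genefbovi, hiunzozurb), so the final letter is not what conditions the rule; the second-to-last letter is.
"romegifd" has second-to-last letter 'f'. The stems whose second-to-last letter is 'f' (dalefh → dalefhovi, genefb → genefbovi, zebavufs → zebavufsovi) add -ovi.
The other patterns: stems whose second-to-last letter is 'r' insert -un- after the first vowel; stems whose second-to-last letter is 'd' or 'p' add the prefix de-.
So romegifd → romegifdovi.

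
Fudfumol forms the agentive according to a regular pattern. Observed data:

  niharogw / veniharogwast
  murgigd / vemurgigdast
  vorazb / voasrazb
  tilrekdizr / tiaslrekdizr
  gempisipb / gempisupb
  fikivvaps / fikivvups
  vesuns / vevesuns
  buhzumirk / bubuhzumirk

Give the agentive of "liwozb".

liaswozb

"liwozb" has second-to-last letter 'z'. The stems whose second-to-last letter is 'z' (vorazb → voasrazb, tilrekdizr → tiaslrekdizr) insert -as- after the first vowel.
So liwozb → liaswozb.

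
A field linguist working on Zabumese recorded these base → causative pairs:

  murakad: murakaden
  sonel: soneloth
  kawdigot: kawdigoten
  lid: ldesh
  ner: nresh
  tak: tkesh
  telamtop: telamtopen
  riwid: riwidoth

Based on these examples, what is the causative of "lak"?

lid and riwid both end in -d yet inflect differently (ldesh, riwidoth), so the final letter is not what conditions the rule; the number of vowels is.
"lak" has 1 vowel. The stems with 1 vowel (lid → ldesh, tak → tkesh, ner → nresh) delete the last vowel and add -esh.
The other patterns: stems with 2 vowels add -oth; stems with 3 vowels add -en.
So lak → lkesh.

lkesh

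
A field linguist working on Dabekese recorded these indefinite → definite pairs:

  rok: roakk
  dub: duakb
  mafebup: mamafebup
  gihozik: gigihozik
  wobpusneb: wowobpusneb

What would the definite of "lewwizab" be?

rok and gihozik both end in -k yet inflect differently (roakk, gigihozik), so the final letter is not what conditions the rule; the number of vowels is.
"lewwizab" has 3 vowels. The stems with 3 vowels (mafebup → mamafebup, gihozik → gigihozik, wobpusneb → wowobpusneb) repeat the first consonant+vowel as a prefix.
The other pattern: stems with 1 vowel insert -ak- after the first vowel.
So lewwizab → lelewwizab.

lelewwizab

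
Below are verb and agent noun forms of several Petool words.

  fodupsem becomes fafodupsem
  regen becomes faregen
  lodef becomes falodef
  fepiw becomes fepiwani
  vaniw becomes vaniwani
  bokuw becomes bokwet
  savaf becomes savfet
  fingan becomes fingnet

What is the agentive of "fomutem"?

fepiw and bokuw both end in -w yet inflect differently (fepiwani, bokwet), so the final letter is not what conditions the rule; the last vowel is.
"fomutem" has last vowel 'e'. The stems whose last vowel is 'e' (fodupsem → fafodupsem, regen → faregen, lodef → falodef) add the prefix fa-.
The other patterns: stems whose last vowel is 'i' add -ani; stems whose last vowel is 'a' or 'u' delete the last vowel and add -et.
So fomutem → fafomutem.

fafomutem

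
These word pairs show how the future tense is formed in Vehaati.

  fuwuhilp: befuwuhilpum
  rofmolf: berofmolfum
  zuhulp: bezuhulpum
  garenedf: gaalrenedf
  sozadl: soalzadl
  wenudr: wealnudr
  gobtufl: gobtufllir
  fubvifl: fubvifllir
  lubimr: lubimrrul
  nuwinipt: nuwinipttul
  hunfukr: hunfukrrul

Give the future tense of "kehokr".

"kehokr" has second-to-last letter 'k'. The one such stem in the data (hunfukr → hunfukrrul) doubles the final consonant and adds -ul (as do lubimr, nuwinipt), so the same rule applies.
So kehokr → kehokrrul.

kehokrrul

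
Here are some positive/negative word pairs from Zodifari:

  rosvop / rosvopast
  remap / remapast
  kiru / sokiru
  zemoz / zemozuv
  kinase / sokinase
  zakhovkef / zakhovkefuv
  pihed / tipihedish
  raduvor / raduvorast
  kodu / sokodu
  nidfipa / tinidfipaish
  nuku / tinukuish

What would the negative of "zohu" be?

kiru and nuku both end in -u yet inflect differently (sokiru, tinukuish), so the final letter is not what conditions the rule; the first letter is.
"zohu" begins with z-. The stems beginning with z- (zakhovkef → zakhovkefuv, zemoz → zemozuv) add -uv.
The other patterns: stems beginning with r- add -ast; stems beginning with k- add the prefix so-; stems beginning with n- or p- add ti- … -ish around the stem.
So zohu → zohuuv.

zohuuv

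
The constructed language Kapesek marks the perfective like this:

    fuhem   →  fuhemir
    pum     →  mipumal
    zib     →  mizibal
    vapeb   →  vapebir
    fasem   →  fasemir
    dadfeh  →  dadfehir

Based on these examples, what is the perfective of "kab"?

mikabal

fasem and pum both end in -m yet inflect differently (fasemir, mipumal), so the final letter is not what conditions the rule; the number of vowels is.
"kab" has 1 vowel. The stems with 1 vowel (pum → mipumal, zib → mizibal) add mi- … -al around the stem.
The other pattern: stems with 2 vowels add -ir.
So kab → mikabal.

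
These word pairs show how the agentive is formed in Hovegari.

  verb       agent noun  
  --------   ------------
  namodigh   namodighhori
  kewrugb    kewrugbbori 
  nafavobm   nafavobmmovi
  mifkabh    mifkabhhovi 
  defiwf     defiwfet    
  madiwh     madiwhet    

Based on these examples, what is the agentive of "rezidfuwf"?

rezidfuwfet

namodigh and mifkabh both end in -h yet inflect differently (namodighhori, mifkabhhovi), so the final letter is not what conditions the rule; the second-to-last letter is.
"rezidfuwf" has second-to-last letter 'w'. The stems whose second-to-last letter is 'w' (defiwf → defiwfet, madiwh → madiwhet) add -et.
So rezidfuwf → rezidfuwfet.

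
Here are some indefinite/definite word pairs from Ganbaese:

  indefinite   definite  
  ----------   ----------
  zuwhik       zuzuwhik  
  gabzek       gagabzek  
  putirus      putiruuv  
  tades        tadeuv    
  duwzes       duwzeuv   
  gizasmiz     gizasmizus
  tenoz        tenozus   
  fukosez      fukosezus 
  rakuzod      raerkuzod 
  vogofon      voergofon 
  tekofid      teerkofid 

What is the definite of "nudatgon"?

"nudatgon" ends in -n. The one such stem in the data (vogofon → voergofon) inserts -er- after the first vowel (as do rakuzod, tekofid), so the same rule applies.
The other patterns: stems ending in -k repeat the first consonant+vowel as a prefix; stems ending in -s drop the final letter and add -uv; stems ending in -z add -us.
So nudatgon → nuerdatgon.

nuerdatgon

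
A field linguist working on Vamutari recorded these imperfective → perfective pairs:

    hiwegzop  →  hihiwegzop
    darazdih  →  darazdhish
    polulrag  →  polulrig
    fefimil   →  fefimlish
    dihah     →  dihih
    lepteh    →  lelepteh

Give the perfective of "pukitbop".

"pukitbop" has last vowel 'o'. The one such stem in the data (hiwegzop → hihiwegzop) repeats the first consonant+vowel as a prefix (as does lepteh), so the same rule applies.
The other patterns: stems whose last vowel is 'a' change the last vowel to 'i'; stems whose last vowel is 'i' delete the last vowel and add -ish.
So pukitbop → pupukitbop.

pupukitbop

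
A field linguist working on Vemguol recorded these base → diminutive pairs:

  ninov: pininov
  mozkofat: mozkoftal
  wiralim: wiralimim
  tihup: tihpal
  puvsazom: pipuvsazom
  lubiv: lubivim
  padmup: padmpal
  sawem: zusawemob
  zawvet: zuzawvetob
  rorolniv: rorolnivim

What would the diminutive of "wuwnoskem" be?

zuwuwnoskemob

zawvet and mozkofat both end in -t yet inflect differently (zuzawvetob, mozkoftal), so the final letter is not what conditions the rule; the last vowel is.
"wuwnoskem" has last vowel 'e'. The stems whose last vowel is 'e' (sawem → zusawemob, zawvet → zuzawvetob) add zu- … -ob around the stem.
The other patterns: stems whose last vowel is 'a' or 'u' delete the last vowel and add -al; stems whose last vowel is 'o' add the prefix pi-; stems whose last vowel is 'i' add -im.
So wuwnoskem → zuwuwnoskemob.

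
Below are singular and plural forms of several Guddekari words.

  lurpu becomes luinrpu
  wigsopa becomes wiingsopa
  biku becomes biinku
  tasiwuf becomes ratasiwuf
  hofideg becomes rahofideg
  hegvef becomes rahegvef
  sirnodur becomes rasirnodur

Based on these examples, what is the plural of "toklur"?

lurpu and tasiwuf both have last vowel 'u' yet inflect differently (luinrpu, ratasiwuf), so the last vowel is not what conditions the rule; whether the stem ends in a vowel or a consonant is.
"toklur" ends in a consonant. The stems ending in a consonant (tasiwuf → ratasiwuf, hofideg → rahofideg, hegvef → rahegvef) add the prefix ra-.
So toklur → ratoklur.

ratoklur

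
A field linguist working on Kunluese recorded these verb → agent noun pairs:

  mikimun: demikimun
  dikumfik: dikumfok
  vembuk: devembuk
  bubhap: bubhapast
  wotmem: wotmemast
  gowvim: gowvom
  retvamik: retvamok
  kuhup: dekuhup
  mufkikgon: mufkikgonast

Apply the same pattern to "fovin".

fovon

"fovin" has last vowel 'i'. The stems whose last vowel is 'i' (gowvim → gowvom, dikumfik → dikumfok, retvamik → retvamok) change the last vowel to 'o'.
So fovin → fovon.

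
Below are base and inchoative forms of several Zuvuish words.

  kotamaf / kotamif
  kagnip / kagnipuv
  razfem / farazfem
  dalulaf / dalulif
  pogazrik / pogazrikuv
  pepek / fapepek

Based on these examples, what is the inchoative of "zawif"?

pogazrik and pepek both end in -k yet inflect differently (pogazrikuv, fapepek), so the final letter is not what conditions the rule; the last vowel is.
"zawif" has last vowel 'i'. The stems whose last vowel is 'i' (pogazrik → pogazrikuv, kagnip → kagnipuv) add -uv.
So zawif → zawifuv.

zawifuv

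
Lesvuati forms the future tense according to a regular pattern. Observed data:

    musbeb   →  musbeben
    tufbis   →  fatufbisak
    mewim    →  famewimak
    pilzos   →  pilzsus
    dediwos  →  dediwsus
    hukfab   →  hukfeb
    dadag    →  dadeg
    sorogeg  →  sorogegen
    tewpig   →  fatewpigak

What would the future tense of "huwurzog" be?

huwurzgus

sorogeg and dadag both end in -g yet inflect differently (sorogegen, dadeg), so the final letter is not what conditions the rule; the last vowel is.
"huwurzog" has last vowel 'o'. The stems whose last vowel is 'o' (dediwos → dediwsus, pilzos → pilzsus) delete the last vowel and add -us.
The other patterns: stems whose last vowel is 'e' add -en; stems whose last vowel is 'a' change the last vowel to 'e'; stems whose last vowel is 'i' add fa- … -ak around the stem.
So huwurzog → huwurzgus.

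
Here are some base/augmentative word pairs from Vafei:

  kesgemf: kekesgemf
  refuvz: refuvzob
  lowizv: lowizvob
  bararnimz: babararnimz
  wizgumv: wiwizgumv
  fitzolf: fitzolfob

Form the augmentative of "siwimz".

sisiwimz

bararnimz and refuvz both end in -z yet inflect differently (babararnimz, refuvzob), so the final letter is not what conditions the rule; the second-to-last letter is.
"siwimz" has second-to-last letter 'm'. The stems whose second-to-last letter is 'm' (wizgumv → wiwizgumv, bararnimz → babararnimz, kesgemf → kekesgemf) repeat the first consonant+vowel as a prefix.
So siwimz → sisiwimz.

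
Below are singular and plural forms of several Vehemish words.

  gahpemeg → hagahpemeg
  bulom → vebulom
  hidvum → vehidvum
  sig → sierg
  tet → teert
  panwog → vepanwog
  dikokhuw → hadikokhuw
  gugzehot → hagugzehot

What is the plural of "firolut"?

sig and panwog both end in -g yet inflect differently (sierg, vepanwog), so the final letter is not what conditions the rule; the number of vowels is.
"firolut" has 3 vowels. The stems with 3 vowels (dikokhuw → hadikokhuw, gahpemeg → hagahpemeg, gugzehot → hagugzehot) add the prefix ha-.
So firolut → hafirolut.

hafirolut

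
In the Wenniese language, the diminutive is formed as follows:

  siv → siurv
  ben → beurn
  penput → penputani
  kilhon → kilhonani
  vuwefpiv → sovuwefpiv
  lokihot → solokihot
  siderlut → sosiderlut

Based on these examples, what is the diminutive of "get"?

ben and kilhon both end in -n yet inflect differently (beurn, kilhonani), so the final letter is not what conditions the rule; the number of vowels is.
"get" has 1 vowel. The stems with 1 vowel (siv → siurv, ben → beurn) insert -ur- after the first vowel.
So get → geurt.

geurt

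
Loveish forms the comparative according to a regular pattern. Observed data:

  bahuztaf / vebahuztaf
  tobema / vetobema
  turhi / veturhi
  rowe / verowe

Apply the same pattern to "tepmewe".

vetepmewe

Every pair shown (bahuztaf → vebahuztaf, tobema → vetobema, turhi → veturhi, …) follows the same rule: add the prefix ve-.
So tepmewe → vetepmewe.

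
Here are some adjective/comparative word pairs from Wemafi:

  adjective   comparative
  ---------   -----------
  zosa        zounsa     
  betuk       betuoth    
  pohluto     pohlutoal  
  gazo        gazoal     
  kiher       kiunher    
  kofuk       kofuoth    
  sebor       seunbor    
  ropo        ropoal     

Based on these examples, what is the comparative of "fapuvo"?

fapuvoal

pohluto and sebor both have last vowel 'o' yet inflect differently (pohlutoal, seunbor), so the last vowel is not what conditions the rule; the final letter is.
"fapuvo" ends in -o. The stems ending in -o (pohluto → pohlutoal, ropo → ropoal, gazo → gazoal) add -al.
The other patterns: stems ending in -k drop the final letter and add -oth; stems ending in -a or -r insert -un- after the first vowel.
So fapuvo → fapuvoal.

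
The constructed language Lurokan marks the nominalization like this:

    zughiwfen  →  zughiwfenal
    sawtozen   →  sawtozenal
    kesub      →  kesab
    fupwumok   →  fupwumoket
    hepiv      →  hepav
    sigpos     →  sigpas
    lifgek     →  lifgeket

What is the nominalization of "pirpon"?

lifgek and zughiwfen both have last vowel 'e' yet inflect differently (lifgeket, zughiwfenal), so the last vowel is not what conditions the rule; the final letter is.
"pirpon" ends in -n. The stems ending in -n (zughiwfen → zughiwfenal, sawtozen → sawtozenal) add -al.
So pirpon → pirponal.

pirponal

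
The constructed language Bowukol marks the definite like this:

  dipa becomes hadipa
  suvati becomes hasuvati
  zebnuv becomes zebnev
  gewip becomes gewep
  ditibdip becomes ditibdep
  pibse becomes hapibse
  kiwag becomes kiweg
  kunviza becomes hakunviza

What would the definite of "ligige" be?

suvati and ditibdip both have last vowel 'i' yet inflect differently (hasuvati, ditibdep), so the last vowel is not what conditions the rule; whether the stem ends in a vowel or a consonant is.
"ligige" ends in a vowel. The stems ending in a vowel (kunviza → hakunviza, dipa → hadipa, suvati → hasuvati) add the prefix ha-.
The other pattern: stems ending in a consonant change the last vowel to 'e'.
So ligige → haligige.

haligige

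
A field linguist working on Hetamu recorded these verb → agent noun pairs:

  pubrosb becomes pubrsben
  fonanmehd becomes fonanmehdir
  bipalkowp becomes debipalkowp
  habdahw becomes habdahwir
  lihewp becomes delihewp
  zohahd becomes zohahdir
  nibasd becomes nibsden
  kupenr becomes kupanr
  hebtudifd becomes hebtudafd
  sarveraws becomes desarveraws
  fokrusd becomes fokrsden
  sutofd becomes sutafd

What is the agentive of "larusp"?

larspen

"larusp" has second-to-last letter 's'. The stems whose second-to-last letter is 's' (nibasd → nibsden, pubrosb → pubrsben, fokrusd → fokrsden) delete the last vowel and add -en.
The other patterns: stems whose second-to-last letter is 'h' add -ir; stems whose second-to-last letter is 'w' add the prefix de-; stems whose second-to-last letter is 'f' or 'n' change the last vowel to 'a'.
So larusp → larspen.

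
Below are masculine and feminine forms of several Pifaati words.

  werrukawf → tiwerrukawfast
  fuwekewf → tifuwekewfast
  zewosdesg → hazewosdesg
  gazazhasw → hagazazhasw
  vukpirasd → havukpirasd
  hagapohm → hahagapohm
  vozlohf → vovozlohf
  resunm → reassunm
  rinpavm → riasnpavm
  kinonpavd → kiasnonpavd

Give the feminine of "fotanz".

foastanz

"fotanz" has second-to-last letter 'n'. The one such stem in the data (resunm → reassunm) inserts -as- after the first vowel (as do rinpavm, kinonpavd), so the same rule applies.
So fotanz → foastanz.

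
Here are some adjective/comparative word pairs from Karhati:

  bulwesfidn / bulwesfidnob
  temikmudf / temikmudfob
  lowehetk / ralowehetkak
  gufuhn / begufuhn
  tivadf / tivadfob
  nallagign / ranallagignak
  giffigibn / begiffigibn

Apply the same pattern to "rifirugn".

gufuhn and bulwesfidn both end in -n yet inflect differently (begufuhn, bulwesfidnob), so the final letter is not what conditions the rule; the second-to-last letter is.
"rifirugn" has second-to-last letter 'g'. The one such stem in the data (nallagign → ranallagignak) adds ra- … -ak around the stem, so the same rule applies.
So rifirugn → rarifirugnak.

rarifirugnak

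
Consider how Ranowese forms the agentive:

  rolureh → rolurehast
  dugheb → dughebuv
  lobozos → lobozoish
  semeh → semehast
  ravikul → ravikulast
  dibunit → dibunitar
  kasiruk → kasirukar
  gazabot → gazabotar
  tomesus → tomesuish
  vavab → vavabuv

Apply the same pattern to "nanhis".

tomesus and ravikul both have last vowel 'u' yet inflect differently (tomesuish, ravikulast), so the last vowel is not what conditions the rule; the final letter is.
"nanhis" ends in -s. The stems ending in -s (lobozos → lobozoish, tomesus → tomesuish) drop the final letter and add -ish.
So nanhis → nanhiish.

nanhiish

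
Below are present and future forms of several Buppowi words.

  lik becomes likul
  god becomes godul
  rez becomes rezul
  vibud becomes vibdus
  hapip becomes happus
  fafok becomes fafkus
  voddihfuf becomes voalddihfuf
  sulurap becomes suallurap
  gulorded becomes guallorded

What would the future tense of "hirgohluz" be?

hialrgohluz

god and vibud both end in -d yet inflect differently (godul, vibdus), so the final letter is not what conditions the rule; the number of vowels is.
"hirgohluz" has 3 vowels. The stems with 3 vowels (voddihfuf → voalddihfuf, sulurap → suallurap, gulorded → guallorded) insert -al- after the first vowel.
So hirgohluz → hialrgohluz.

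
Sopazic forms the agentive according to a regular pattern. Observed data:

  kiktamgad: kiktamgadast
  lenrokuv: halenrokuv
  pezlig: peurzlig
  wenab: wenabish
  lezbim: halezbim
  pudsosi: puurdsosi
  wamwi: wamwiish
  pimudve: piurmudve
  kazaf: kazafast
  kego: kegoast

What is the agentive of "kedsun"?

kedsunast

pudsosi and wamwi both end in -i yet inflect differently (puurdsosi, wamwiish), so the final letter is not what conditions the rule; the first letter is.
"kedsun" begins with k-. The stems beginning with k- (kego → kegoast, kiktamgad → kiktamgadast, kazaf → kazafast) add -ast.
So kedsun → kedsunast.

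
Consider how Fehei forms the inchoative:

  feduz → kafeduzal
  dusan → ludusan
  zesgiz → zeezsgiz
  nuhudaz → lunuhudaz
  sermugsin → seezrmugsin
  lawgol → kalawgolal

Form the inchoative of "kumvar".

"kumvar" has last vowel 'a'. The stems whose last vowel is 'a' (nuhudaz → lunuhudaz, dusan → ludusan) add the prefix lu-.
The other patterns: stems whose last vowel is 'i' insert -ez- after the first vowel; stems whose last vowel is 'o' or 'u' add ka- … -al around the stem.
So kumvar → lukumvar.

lukumvar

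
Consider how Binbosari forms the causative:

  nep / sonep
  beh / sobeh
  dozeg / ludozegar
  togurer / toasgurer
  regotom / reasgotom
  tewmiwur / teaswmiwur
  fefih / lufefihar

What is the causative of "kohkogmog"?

koashkogmog

beh and fefih both end in -h yet inflect differently (sobeh, lufefihar), so the final letter is not what conditions the rule; the number of vowels is.
"kohkogmog" has 3 vowels. The stems with 3 vowels (togurer → toasgurer, regotom → reasgotom, tewmiwur → teaswmiwur) insert -as- after the first vowel.
The other patterns: stems with 1 vowel add the prefix so-; stems with 2 vowels add lu- … -ar around the stem.
So kohkogmog → koashkogmog.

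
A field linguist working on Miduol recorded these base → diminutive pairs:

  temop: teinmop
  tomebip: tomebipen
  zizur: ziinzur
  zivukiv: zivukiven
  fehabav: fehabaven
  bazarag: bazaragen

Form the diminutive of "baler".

temop and tomebip both end in -p yet inflect differently (teinmop, tomebipen), so the final letter is not what conditions the rule; the number of vowels is.
"baler" has 2 vowels. The stems with 2 vowels (temop → teinmop, zizur → ziinzur) insert -in- after the first vowel.
The other pattern: stems with 3 vowels add -en.
So baler → bainler.

bainler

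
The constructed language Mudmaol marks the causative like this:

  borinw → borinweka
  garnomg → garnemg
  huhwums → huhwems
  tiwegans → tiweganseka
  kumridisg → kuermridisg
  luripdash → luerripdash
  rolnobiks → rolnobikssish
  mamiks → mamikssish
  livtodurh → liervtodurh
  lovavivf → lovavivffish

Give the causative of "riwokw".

riwokwwish

mamiks and huhwums both end in -s yet inflect differently (mamikssish, huhwems), so the final letter is not what conditions the rule; the second-to-last letter is.
"riwokw" has second-to-last letter 'k'. The stems whose second-to-last letter is 'k' (mamiks → mamikssish, rolnobiks → rolnobikssish) double the final consonant and add -ish.
The other patterns: stems whose second-to-last letter is 'm' change the last vowel to 'e'; stems whose second-to-last letter is 'n' add -eka; stems whose second-to-last letter is 'r' or 's' insert -er- after the first vowel.
So riwokw → riwokwwish.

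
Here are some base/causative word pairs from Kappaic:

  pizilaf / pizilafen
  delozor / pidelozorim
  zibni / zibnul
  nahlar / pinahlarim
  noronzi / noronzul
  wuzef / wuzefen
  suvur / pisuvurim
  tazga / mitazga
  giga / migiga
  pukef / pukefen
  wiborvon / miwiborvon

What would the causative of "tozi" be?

"tozi" ends in -i. The stems ending in -i (zibni → zibnul, noronzi → noronzul) drop the final letter and add -ul.
The other patterns: stems ending in -f add -en; stems ending in -r add pi- … -im around the stem; stems ending in -a or -n add the prefix mi-.
So tozi → tozul.

tozul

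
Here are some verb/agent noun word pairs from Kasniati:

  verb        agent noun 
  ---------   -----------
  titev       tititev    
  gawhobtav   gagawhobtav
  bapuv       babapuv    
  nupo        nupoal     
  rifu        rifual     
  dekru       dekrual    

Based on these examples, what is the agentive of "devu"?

"devu" ends in -u. The stems ending in -u (rifu → rifual, dekru → dekrual) add -al.
The other pattern: stems ending in -v repeat the first consonant+vowel as a prefix.
So devu → devual.

devual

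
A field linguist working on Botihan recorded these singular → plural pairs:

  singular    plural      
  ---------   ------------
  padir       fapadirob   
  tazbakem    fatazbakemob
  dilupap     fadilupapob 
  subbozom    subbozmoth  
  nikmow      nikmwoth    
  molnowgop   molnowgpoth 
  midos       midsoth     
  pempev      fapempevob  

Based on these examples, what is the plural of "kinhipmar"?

molnowgop and dilupap both end in -p yet inflect differently (molnowgpoth, fadilupapob), so the final letter is not what conditions the rule; the last vowel is.
"kinhipmar" has last vowel 'a'. The one such stem in the data (dilupap → fadilupapob) adds fa- … -ob around the stem, so the same rule applies.
The other pattern: stems whose last vowel is 'o' delete the last vowel and add -oth.
So kinhipmar → fakinhipmarob.

fakinhipmarob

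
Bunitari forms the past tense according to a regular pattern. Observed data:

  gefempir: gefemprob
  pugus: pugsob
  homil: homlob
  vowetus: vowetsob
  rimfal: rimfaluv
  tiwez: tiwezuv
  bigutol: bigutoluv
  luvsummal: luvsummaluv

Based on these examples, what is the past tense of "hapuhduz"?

hapuhdzob

"hapuhduz" has last vowel 'u'. The stems whose last vowel is 'u' (pugus → pugsob, vowetus → vowetsob) delete the last vowel and add -ob.
The other pattern: stems whose last vowel is 'a', 'e' or 'o' add -uv.
So hapuhduz → hapuhdzob.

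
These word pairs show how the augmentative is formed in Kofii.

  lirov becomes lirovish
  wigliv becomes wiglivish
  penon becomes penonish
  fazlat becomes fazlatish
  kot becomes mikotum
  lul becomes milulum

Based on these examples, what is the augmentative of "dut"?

"dut" has 1 vowel. The stems with 1 vowel (kot → mikotum, lul → milulum) add mi- … -um around the stem.
The other pattern: stems with 2 vowels add -ish.
So dut → midutum.

midutum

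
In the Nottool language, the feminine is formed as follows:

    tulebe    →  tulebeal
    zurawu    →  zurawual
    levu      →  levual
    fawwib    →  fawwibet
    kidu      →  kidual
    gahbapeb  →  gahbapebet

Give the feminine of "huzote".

huzoteal

tulebe and gahbapeb both have last vowel 'e' yet inflect differently (tulebeal, gahbapebet), so the last vowel is not what conditions the rule; whether the stem ends in a vowel or a consonant is.
"huzote" ends in a vowel. The stems ending in a vowel (levu → levual, zurawu → zurawual, tulebe → tulebeal) add -al.
The other pattern: stems ending in a consonant add -et.
So huzote → huzoteal.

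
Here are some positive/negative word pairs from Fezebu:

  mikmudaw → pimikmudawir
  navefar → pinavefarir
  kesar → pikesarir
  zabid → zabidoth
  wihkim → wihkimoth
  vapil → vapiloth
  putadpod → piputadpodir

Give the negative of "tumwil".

zabid and putadpod both end in -d yet inflect differently (zabidoth, piputadpodir), so the final letter is not what conditions the rule; the last vowel is.
"tumwil" has last vowel 'i'. The stems whose last vowel is 'i' (zabid → zabidoth, wihkim → wihkimoth, vapil → vapiloth) add -oth.
So tumwil → tumwiloth.

tumwiloth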